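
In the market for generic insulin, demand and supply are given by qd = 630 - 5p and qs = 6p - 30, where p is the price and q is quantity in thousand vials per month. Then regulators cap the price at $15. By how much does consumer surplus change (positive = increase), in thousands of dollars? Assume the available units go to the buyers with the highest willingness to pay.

Equilibrium: 630 - 5p = 6p - 30, so 660 = 11p and p* = 60, q* = 330.
The ceiling of 15 is below the equilibrium price 60, so it binds.
At p = 15: qd = 630 - 5·15 = 555 and qs = 6·15 - 30 = 60.
Consumer surplus without the control is ½ · (126 - 60) · 330 = 10890.
With the ceiling, 60 units are sold at 15 (assume they go to the highest-value buyers). The demand price at q = 60 is 114, so CS = ½ · [(126 - 15) + (114 - 15)] · 60 = 6300.
Change in consumer surplus = 6300 - 10890 = -4590.

-4590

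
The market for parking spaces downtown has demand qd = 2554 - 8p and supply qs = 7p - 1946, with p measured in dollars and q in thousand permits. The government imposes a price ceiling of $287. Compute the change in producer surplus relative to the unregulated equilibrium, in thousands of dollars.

Without the control the market clears where 2554 - 8p = 7p - 1946, i.e. p* = 300 and q* = 154.
Because the ceiling (287) lies below the market-clearing price, it is binding.
At p = 287: qd = 2554 - 8·287 = 258 and qs = 7·287 - 1946 = 63.
Producer surplus without the control is ½ · (300 - 278) · 154 = 1694.
With the ceiling, producers sell 63 units at 287, so PS = ½ · (287 - 278) · 63 = 283.5.
Change in producer surplus = 283.5 - 1694 = -1410.5.

-1410.5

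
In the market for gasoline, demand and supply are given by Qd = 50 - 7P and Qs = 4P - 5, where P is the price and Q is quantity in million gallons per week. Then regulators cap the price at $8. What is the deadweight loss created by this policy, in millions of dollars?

0

Setting quantity demanded equal to quantity supplied, 50 - 7P = 4P - 5, gives P* = 5 and Q* = 15.
The ceiling of 8 is above the equilibrium price 5, so it is not binding; the market clears at P* = 5, Q* = 15.
Since the control does not bind, no trades are prevented and deadweight loss is zero.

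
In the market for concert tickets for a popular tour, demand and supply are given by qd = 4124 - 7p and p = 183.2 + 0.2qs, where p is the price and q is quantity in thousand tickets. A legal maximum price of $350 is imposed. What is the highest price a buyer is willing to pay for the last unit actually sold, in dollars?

470

Rearranging supply gives qs = 5p - 916. Without the control the market clears where 4124 - 7p = 5p - 916, i.e. p* = 420 and q* = 1184.
Since 350 < 420, the ceiling is binding.
At p = 350: qd = 4124 - 7·350 = 1674 and qs = 5·350 - 916 = 834.
Only 834 units reach the market. On the demand curve, the marginal buyer's willingness to pay at q = 834 is (4124 - 834)/7 = 470.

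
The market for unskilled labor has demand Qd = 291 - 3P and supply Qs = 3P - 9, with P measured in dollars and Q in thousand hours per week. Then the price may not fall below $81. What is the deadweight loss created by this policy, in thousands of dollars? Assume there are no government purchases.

Setting quantity demanded equal to quantity supplied, 291 - 3P = 3P - 9, gives P* = 50 and Q* = 141.
Because the floor (81) lies above the market-clearing price, it is binding.
At P = 81: Qd = 291 - 3·81 = 48 and Qs = 3·81 - 9 = 234.
Quantity traded falls to 48. At Q = 48 the demand price is (291 - 48)/3 = 81 and the supply price is (9 + 48)/3 = 19.
Deadweight loss = ½ · (81 - 19) · (141 - 48) = ½ · 62 · 93 = 2883.

2883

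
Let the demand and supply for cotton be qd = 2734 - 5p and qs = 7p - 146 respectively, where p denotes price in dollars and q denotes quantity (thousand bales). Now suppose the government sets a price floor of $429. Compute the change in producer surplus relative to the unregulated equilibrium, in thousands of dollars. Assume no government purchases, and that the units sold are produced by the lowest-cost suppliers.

Without the control the market clears where 2734 - 5p = 7p - 146, i.e. p* = 240 and q* = 1534.
The floor of 429 is above the equilibrium price 240, so it binds.
At p = 429: qd = 2734 - 5·429 = 589 and qs = 7·429 - 146 = 2857.
Producer surplus without the control is ½ · (240 - 146/7) · 1534 = 1176578/7.
With the floor, 589 units are sold at 429. The supply price at q = 589 is 105, so PS = ½ · [(429 - 146/7) + (429 - 105)] · 589 = 3018625/14.
Change in producer surplus = 3018625/14 - 1176578/7 = 47533.5.

47533.5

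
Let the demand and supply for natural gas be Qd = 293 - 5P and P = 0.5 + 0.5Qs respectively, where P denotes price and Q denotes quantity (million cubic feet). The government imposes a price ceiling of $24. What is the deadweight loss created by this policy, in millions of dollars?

Rearranging supply gives Qs = 2P - 1. In a free market, 293 - 5P = 2P - 1 gives the equilibrium P* = 42, Q* = 83.
Because the ceiling (24) lies below the market-clearing price, it is binding.
At P = 24: Qd = 293 - 5·24 = 173 and Qs = 2·24 - 1 = 47.
Quantity traded falls to 47. At Q = 47 the demand price is (293 - 47)/5 = 49.2 and the supply price is (1 + 47)/2 = 24.
Deadweight loss = ½ · (49.2 - 24) · (83 - 47) = ½ · 25.2 · 36 = 453.6.

453.6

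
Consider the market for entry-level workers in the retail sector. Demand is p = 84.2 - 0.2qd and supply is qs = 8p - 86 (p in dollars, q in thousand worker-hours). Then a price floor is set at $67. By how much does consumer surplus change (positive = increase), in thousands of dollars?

Rearranging demand gives qd = 421 - 5p. Without the control the market clears where 421 - 5p = 8p - 86, i.e. p* = 39 and q* = 226.
Since 67 > 39, the floor is binding.
At p = 67: qd = 421 - 5·67 = 86 and qs = 8·67 - 86 = 450.
Consumer surplus without the control is ½ · (84.2 - 39) · 226 = 5107.6.
With the floor, consumers buy 86 units at 67, so CS = ½ · (84.2 - 67) · 86 = 739.6.
Change in consumer surplus = 739.6 - 5107.6 = -4368.

-4368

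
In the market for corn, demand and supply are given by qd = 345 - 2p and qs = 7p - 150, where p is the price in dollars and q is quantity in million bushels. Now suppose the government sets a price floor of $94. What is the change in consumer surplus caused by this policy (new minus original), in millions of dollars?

-7644

Without the control the market clears where 345 - 2p = 7p - 150, i.e. p* = 55 and q* = 235.
Because the floor (94) lies above the market-clearing price, it is binding.
At p = 94: qd = 345 - 2·94 = 157 and qs = 7·94 - 150 = 508.
Consumer surplus without the control is ½ · (172.5 - 55) · 235 = 13806.25.
With the floor, consumers buy 157 units at 94, so CS = ½ · (172.5 - 94) · 157 = 6162.25.
Change in consumer surplus = 6162.25 - 13806.25 = -7644.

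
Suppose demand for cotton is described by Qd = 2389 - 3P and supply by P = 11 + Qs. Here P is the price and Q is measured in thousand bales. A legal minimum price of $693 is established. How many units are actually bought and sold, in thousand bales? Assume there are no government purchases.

310

Rearranging supply gives Qs = P - 11. Equilibrium: 2389 - 3P = P - 11, so 2400 = 4P and P* = 600, Q* = 589.
The floor of 693 is above the equilibrium price 600, so it binds.
At P = 693: Qd = 2389 - 3·693 = 310 and Qs = 693 - 11 = 682.
The quantity actually transacted is the short side, demand: 310.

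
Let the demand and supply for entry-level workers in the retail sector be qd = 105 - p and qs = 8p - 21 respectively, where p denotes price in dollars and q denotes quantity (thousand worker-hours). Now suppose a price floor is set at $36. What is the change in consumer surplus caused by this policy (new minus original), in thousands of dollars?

-1760

In a free market, 105 - p = 8p - 21 gives the equilibrium p* = 14, q* = 91.
Because the floor (36) lies above the market-clearing price, it is binding.
At p = 36: qd = 105 - 36 = 69 and qs = 8·36 - 21 = 267.
Consumer surplus without the control is ½ · (105 - 14) · 91 = 4140.5.
With the floor, consumers buy 69 units at 36, so CS = ½ · (105 - 36) · 69 = 2380.5.
Change in consumer surplus = 2380.5 - 4140.5 = -1760.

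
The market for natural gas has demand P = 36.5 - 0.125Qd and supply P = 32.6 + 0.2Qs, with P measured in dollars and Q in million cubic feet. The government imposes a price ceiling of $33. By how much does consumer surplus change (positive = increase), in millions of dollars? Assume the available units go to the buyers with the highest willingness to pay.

Rearranging demand gives Qd = 292 - 8P; rearranging supply gives Qs = 5P - 163. Setting quantity demanded equal to quantity supplied, 292 - 8P = 5P - 163, gives P* = 35 and Q* = 12.
Since 33 < 35, the ceiling is binding.
At P = 33: Qd = 292 - 8·33 = 28 and Qs = 5·33 - 163 = 2.
Consumer surplus without the control is ½ · (36.5 - 35) · 12 = 9.
With the ceiling, 2 units are sold at 33 (assume they go to the highest-value buyers). The demand price at Q = 2 is 36.25, so CS = ½ · [(36.5 - 33) + (36.25 - 33)] · 2 = 6.75.
Change in consumer surplus = 6.75 - 9 = -2.25.

-2.25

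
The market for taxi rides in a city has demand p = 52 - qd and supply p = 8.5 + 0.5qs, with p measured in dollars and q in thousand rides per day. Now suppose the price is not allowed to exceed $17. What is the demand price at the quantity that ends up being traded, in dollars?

35

Rearranging demand gives qd = 52 - p; rearranging supply gives qs = 2p - 17. In a free market, 52 - p = 2p - 17 gives the equilibrium p* = 23, q* = 29.
The ceiling of 17 is below the equilibrium price 23, so it binds.
At p = 17: qd = 52 - 17 = 35 and qs = 2·17 - 17 = 17.
Only 17 units reach the market. On the demand curve, the marginal buyer's willingness to pay at q = 17 is (52 - 17) = 35.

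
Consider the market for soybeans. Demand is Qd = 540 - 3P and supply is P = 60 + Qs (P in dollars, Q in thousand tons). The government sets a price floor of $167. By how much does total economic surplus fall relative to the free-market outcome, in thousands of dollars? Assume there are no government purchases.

Rearranging supply gives Qs = P - 60. Equilibrium: 540 - 3P = P - 60, so 600 = 4P and P* = 150, Q* = 90.
The floor of 167 is above the equilibrium price 150, so it binds.
At P = 167: Qd = 540 - 3·167 = 39 and Qs = 167 - 60 = 107.
Quantity traded falls to 39. At Q = 39 the demand price is (540 - 39)/3 = 167 and the supply price is 60 + 39 = 99.
Deadweight loss = ½ · (167 - 99) · (90 - 39) = ½ · 68 · 51 = 1734.

1734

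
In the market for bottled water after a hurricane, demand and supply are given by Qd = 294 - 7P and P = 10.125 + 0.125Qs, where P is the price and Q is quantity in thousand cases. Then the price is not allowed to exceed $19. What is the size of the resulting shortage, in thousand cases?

90

Rearranging supply gives Qs = 8P - 81. Equilibrium: 294 - 7P = 8P - 81, so 375 = 15P and P* = 25, Q* = 119.
The ceiling of 19 is below the equilibrium price 25, so it binds.
At P = 19: Qd = 294 - 7·19 = 161 and Qs = 8·19 - 81 = 71.
Shortage = Qd - Qs = 161 - 71 = 90.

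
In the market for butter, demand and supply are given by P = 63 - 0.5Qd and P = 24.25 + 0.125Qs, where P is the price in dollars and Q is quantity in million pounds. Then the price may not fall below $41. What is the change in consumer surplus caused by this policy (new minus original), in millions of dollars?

Rearranging demand gives Qd = 126 - 2P; rearranging supply gives Qs = 8P - 194. Equilibrium: 126 - 2P = 8P - 194, so 320 = 10P and P* = 32, Q* = 62.
The floor of 41 is above the equilibrium price 32, so it binds.
At P = 41: Qd = 126 - 2·41 = 44 and Qs = 8·41 - 194 = 134.
Consumer surplus without the control is ½ · (63 - 32) · 62 = 961.
With the floor, consumers buy 44 units at 41, so CS = ½ · (63 - 41) · 44 = 484.
Change in consumer surplus = 484 - 961 = -477.

-477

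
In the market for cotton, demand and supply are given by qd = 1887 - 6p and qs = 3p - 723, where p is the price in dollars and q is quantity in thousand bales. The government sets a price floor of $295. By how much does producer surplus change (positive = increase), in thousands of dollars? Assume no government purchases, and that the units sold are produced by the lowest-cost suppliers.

435

Setting quantity demanded equal to quantity supplied, 1887 - 6p = 3p - 723, gives p* = 290 and q* = 147.
The floor of 295 is above the equilibrium price 290, so it binds.
At p = 295: qd = 1887 - 6·295 = 117 and qs = 3·295 - 723 = 162.
Producer surplus without the control is ½ · (290 - 241) · 147 = 3601.5.
With the floor, 117 units are sold at 295. The supply price at q = 117 is 280, so PS = ½ · [(295 - 241) + (295 - 280)] · 117 = 4036.5.
Change in producer surplus = 4036.5 - 3601.5 = 435.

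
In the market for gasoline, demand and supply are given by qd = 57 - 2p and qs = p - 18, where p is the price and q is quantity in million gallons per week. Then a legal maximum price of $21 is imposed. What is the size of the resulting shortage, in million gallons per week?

12

In a free market, 57 - 2p = p - 18 gives the equilibrium p* = 25, q* = 7.
Since 21 < 25, the ceiling is binding.
At p = 21: qd = 57 - 2·21 = 15 and qs = 21 - 18 = 3.
Shortage = qd - qs = 15 - 3 = 12.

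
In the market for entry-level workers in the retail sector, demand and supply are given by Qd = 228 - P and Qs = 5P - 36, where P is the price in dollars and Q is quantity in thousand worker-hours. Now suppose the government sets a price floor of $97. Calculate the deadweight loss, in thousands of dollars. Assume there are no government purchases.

1685.4

Equilibrium: 228 - P = 5P - 36, so 264 = 6P and P* = 44, Q* = 184.
Since 97 > 44, the floor is binding.
At P = 97: Qd = 228 - 97 = 131 and Qs = 5·97 - 36 = 449.
Quantity traded falls to 131. At Q = 131 the demand price is 228 - 131 = 97 and the supply price is (36 + 131)/5 = 33.4.
Deadweight loss = ½ · (97 - 33.4) · (184 - 131) = ½ · 63.6 · 53 = 1685.4.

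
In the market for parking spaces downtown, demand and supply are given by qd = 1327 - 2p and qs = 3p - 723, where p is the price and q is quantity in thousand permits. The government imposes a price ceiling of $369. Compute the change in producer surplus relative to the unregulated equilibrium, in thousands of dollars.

Equilibrium: 1327 - 2p = 3p - 723, so 2050 = 5p and p* = 410, q* = 507.
Since 369 < 410, the ceiling is binding.
At p = 369: qd = 1327 - 2·369 = 589 and qs = 3·369 - 723 = 384.
Producer surplus without the control is ½ · (410 - 241) · 507 = 42841.5.
With the ceiling, producers sell 384 units at 369, so PS = ½ · (369 - 241) · 384 = 24576.
Change in producer surplus = 24576 - 42841.5 = -18265.5.

-18265.5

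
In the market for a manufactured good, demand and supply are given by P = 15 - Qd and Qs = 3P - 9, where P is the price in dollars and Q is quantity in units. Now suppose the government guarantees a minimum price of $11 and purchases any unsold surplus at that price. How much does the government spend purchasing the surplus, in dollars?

220

Rearranging demand gives Qd = 15 - P. Setting quantity demanded equal to quantity supplied, 15 - P = 3P - 9, gives P* = 6 and Q* = 9.
Since 11 > 6, the floor is binding.
At P = 11: Qd = 15 - 11 = 4 and Qs = 3·11 - 9 = 24.
Surplus = Qs - Qd = 20.
Government expenditure = surplus × support price = 20 × 11 = 220.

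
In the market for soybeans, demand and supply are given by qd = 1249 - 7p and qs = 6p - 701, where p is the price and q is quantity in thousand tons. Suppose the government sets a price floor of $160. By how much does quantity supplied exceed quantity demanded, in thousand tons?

130

Equilibrium: 1249 - 7p = 6p - 701, so 1950 = 13p and p* = 150, q* = 199.
The floor of 160 is above the equilibrium price 150, so it binds.
At p = 160: qd = 1249 - 7·160 = 129 and qs = 6·160 - 701 = 259.
Surplus = qs - qd = 259 - 129 = 130.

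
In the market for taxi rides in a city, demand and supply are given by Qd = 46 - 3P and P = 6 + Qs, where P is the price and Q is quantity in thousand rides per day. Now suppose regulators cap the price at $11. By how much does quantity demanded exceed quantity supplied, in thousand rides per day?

8

Rearranging supply gives Qs = P - 6. In a free market, 46 - 3P = P - 6 gives the equilibrium P* = 13, Q* = 7.
Because the ceiling (11) lies below the market-clearing price, it is binding.
At P = 11: Qd = 46 - 3·11 = 13 and Qs = 11 - 6 = 5.
Shortage = Qd - Qs = 13 - 5 = 8.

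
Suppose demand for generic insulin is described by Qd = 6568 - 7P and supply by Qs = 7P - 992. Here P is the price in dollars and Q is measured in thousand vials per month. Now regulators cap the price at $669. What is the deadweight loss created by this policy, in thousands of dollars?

Equilibrium: 6568 - 7P = 7P - 992, so 7560 = 14P and P* = 540, Q* = 2788.
Since 669 is above P* = 540, the ceiling does not bind and the free-market outcome prevails.
Since the control does not bind, no trades are prevented and deadweight loss is zero.

0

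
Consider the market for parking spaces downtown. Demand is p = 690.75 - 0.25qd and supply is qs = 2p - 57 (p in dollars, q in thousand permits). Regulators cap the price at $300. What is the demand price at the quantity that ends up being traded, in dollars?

Rearranging demand gives qd = 2763 - 4p. Equilibrium: 2763 - 4p = 2p - 57, so 2820 = 6p and p* = 470, q* = 883.
Because the ceiling (300) lies below the market-clearing price, it is binding.
At p = 300: qd = 2763 - 4·300 = 1563 and qs = 2·300 - 57 = 543.
Only 543 units reach the market. On the demand curve, the marginal buyer's willingness to pay at q = 543 is (2763 - 543)/4 = 555.

555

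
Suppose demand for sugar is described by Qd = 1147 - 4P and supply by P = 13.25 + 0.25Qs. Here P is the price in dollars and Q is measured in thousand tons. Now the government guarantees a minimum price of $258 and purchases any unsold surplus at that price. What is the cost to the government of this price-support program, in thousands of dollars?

Rearranging supply gives Qs = 4P - 53. Without the control the market clears where 1147 - 4P = 4P - 53, i.e. P* = 150 and Q* = 547.
Since 258 > 150, the floor is binding.
At P = 258: Qd = 1147 - 4·258 = 115 and Qs = 4·258 - 53 = 979.
Surplus = Qs - Qd = 864.
Government expenditure = surplus × support price = 864 × 258 = 222912.

222912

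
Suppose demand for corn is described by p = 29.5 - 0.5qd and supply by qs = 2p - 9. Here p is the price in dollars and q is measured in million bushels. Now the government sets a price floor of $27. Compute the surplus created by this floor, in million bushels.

40

Rearranging demand gives qd = 59 - 2p. Setting quantity demanded equal to quantity supplied, 59 - 2p = 2p - 9, gives p* = 17 and q* = 25.
The floor of 27 is above the equilibrium price 17, so it binds.
At p = 27: qd = 59 - 2·27 = 5 and qs = 2·27 - 9 = 45.
Surplus = qs - qd = 45 - 5 = 40.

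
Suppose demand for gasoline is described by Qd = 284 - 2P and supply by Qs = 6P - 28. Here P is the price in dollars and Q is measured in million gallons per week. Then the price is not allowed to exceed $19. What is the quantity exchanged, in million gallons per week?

Equilibrium: 284 - 2P = 6P - 28, so 312 = 8P and P* = 39, Q* = 206.
Since 19 < 39, the ceiling is binding.
At P = 19: Qd = 284 - 2·19 = 246 and Qs = 6·19 - 28 = 86.
The quantity actually transacted is the short side, supply: 86.

86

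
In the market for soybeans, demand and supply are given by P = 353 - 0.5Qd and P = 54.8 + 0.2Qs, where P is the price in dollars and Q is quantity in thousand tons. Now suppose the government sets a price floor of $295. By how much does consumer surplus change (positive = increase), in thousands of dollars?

-42005

Rearranging demand gives Qd = 706 - 2P; rearranging supply gives Qs = 5P - 274. Equilibrium: 706 - 2P = 5P - 274, so 980 = 7P and P* = 140, Q* = 426.
Because the floor (295) lies above the market-clearing price, it is binding.
At P = 295: Qd = 706 - 2·295 = 116 and Qs = 5·295 - 274 = 1201.
Consumer surplus without the control is ½ · (353 - 140) · 426 = 45369.
With the floor, consumers buy 116 units at 295, so CS = ½ · (353 - 295) · 116 = 3364.
Change in consumer surplus = 3364 - 45369 = -42005.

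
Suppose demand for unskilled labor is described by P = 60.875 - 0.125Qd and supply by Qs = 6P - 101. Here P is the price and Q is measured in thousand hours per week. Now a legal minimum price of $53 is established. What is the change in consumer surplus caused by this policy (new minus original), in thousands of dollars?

-1177

Rearranging demand gives Qd = 487 - 8P. In a free market, 487 - 8P = 6P - 101 gives the equilibrium P* = 42, Q* = 151.
The floor of 53 is above the equilibrium price 42, so it binds.
At P = 53: Qd = 487 - 8·53 = 63 and Qs = 6·53 - 101 = 217.
Consumer surplus without the control is ½ · (60.875 - 42) · 151 = 1425.0625.
With the floor, consumers buy 63 units at 53, so CS = ½ · (60.875 - 53) · 63 = 248.0625.
Change in consumer surplus = 248.0625 - 1425.0625 = -1177.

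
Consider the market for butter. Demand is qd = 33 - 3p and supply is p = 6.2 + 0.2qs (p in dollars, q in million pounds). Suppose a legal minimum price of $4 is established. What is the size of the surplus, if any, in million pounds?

Rearranging supply gives qs = 5p - 31. Without the control the market clears where 33 - 3p = 5p - 31, i.e. p* = 8 and q* = 9.
Since 4 is below p* = 8, the floor does not bind and the free-market outcome prevails.
Since the control does not bind, there is no surplus.

0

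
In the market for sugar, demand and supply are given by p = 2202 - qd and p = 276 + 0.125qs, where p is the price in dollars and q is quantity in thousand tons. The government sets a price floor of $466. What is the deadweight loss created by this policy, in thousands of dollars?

Rearranging demand gives qd = 2202 - p; rearranging supply gives qs = 8p - 2208. In a free market, 2202 - p = 8p - 2208 gives the equilibrium p* = 490, q* = 1712.
Since 466 is below p* = 490, the floor does not bind and the free-market outcome prevails.
Since the control does not bind, no trades are prevented and deadweight loss is zero.

0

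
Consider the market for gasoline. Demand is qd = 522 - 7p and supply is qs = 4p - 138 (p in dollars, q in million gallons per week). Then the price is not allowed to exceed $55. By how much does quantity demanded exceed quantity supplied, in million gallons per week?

Setting quantity demanded equal to quantity supplied, 522 - 7p = 4p - 138, gives p* = 60 and q* = 102.
The ceiling of 55 is below the equilibrium price 60, so it binds.
At p = 55: qd = 522 - 7·55 = 137 and qs = 4·55 - 138 = 82.
Shortage = qd - qs = 137 - 82 = 55.

55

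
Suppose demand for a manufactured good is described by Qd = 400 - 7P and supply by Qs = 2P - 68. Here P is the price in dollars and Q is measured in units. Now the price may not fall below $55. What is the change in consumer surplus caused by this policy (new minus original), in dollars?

Setting quantity demanded equal to quantity supplied, 400 - 7P = 2P - 68, gives P* = 52 and Q* = 36.
Because the floor (55) lies above the market-clearing price, it is binding.
At P = 55: Qd = 400 - 7·55 = 15 and Qs = 2·55 - 68 = 42.
Consumer surplus without the control is ½ · (400/7 - 52) · 36 = 648/7.
With the floor, consumers buy 15 units at 55, so CS = ½ · (400/7 - 55) · 15 = 225/14.
Change in consumer surplus = 225/14 - 648/7 = -76.5.

-76.5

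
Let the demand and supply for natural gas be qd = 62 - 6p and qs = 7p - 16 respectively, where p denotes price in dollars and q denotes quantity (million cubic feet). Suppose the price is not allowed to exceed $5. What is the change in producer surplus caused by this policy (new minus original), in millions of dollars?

In a free market, 62 - 6p = 7p - 16 gives the equilibrium p* = 6, q* = 26.
The ceiling of 5 is below the equilibrium price 6, so it binds.
At p = 5: qd = 62 - 6·5 = 32 and qs = 7·5 - 16 = 19.
Producer surplus without the control is ½ · (6 - 16/7) · 26 = 338/7.
With the ceiling, producers sell 19 units at 5, so PS = ½ · (5 - 16/7) · 19 = 361/14.
Change in producer surplus = 361/14 - 338/7 = -22.5.

-22.5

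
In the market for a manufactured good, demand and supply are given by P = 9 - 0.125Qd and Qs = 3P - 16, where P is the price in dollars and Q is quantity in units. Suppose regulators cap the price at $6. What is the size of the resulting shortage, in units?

Rearranging demand gives Qd = 72 - 8P. Setting quantity demanded equal to quantity supplied, 72 - 8P = 3P - 16, gives P* = 8 and Q* = 8.
The ceiling of 6 is below the equilibrium price 8, so it binds.
At P = 6: Qd = 72 - 8·6 = 24 and Qs = 3·6 - 16 = 2.
Shortage = Qd - Qs = 24 - 2 = 22.

22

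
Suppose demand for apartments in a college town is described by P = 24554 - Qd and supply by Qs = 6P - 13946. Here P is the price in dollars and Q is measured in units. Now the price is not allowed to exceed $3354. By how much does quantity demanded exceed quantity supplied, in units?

Rearranging demand gives Qd = 24554 - P. Equilibrium: 24554 - P = 6P - 13946, so 38500 = 7P and P* = 5500, Q* = 19054.
Since 3354 < 5500, the ceiling is binding.
At P = 3354: Qd = 24554 - 3354 = 21200 and Qs = 6·3354 - 13946 = 6178.
Shortage = Qd - Qs = 21200 - 6178 = 15022.

15022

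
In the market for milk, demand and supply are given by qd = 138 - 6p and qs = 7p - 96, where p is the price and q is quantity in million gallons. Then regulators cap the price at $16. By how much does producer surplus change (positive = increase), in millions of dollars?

Without the control the market clears where 138 - 6p = 7p - 96, i.e. p* = 18 and q* = 30.
Because the ceiling (16) lies below the market-clearing price, it is binding.
At p = 16: qd = 138 - 6·16 = 42 and qs = 7·16 - 96 = 16.
Producer surplus without the control is ½ · (18 - 96/7) · 30 = 450/7.
With the ceiling, producers sell 16 units at 16, so PS = ½ · (16 - 96/7) · 16 = 128/7.
Change in producer surplus = 128/7 - 450/7 = -46.

-46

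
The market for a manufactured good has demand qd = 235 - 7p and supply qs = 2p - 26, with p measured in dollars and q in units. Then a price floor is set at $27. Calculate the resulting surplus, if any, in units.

0

Setting quantity demanded equal to quantity supplied, 235 - 7p = 2p - 26, gives p* = 29 and q* = 32.
Since 27 is below p* = 29, the floor does not bind and the free-market outcome prevails.
Since the control does not bind, there is no surplus.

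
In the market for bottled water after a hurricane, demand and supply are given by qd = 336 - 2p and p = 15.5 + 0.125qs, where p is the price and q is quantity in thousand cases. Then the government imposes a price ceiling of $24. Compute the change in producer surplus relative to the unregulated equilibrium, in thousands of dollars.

-3432

Rearranging supply gives qs = 8p - 124. Setting quantity demanded equal to quantity supplied, 336 - 2p = 8p - 124, gives p* = 46 and q* = 244.
Because the ceiling (24) lies below the market-clearing price, it is binding.
At p = 24: qd = 336 - 2·24 = 288 and qs = 8·24 - 124 = 68.
Producer surplus without the control is ½ · (46 - 15.5) · 244 = 3721.
With the ceiling, producers sell 68 units at 24, so PS = ½ · (24 - 15.5) · 68 = 289.
Change in producer surplus = 289 - 3721 = -3432.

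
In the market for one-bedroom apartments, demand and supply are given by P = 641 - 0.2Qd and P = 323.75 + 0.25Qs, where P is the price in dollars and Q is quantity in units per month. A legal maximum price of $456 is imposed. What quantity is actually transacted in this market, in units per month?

529

Rearranging demand gives Qd = 3205 - 5P; rearranging supply gives Qs = 4P - 1295. Equilibrium: 3205 - 5P = 4P - 1295, so 4500 = 9P and P* = 500, Q* = 705.
Since 456 < 500, the ceiling is binding.
At P = 456: Qd = 3205 - 5·456 = 925 and Qs = 4·456 - 1295 = 529.
The quantity actually transacted is the short side, supply: 529.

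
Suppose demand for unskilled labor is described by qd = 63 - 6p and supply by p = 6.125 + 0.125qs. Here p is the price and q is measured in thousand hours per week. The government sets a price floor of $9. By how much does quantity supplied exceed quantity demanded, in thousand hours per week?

14

Rearranging supply gives qs = 8p - 49. Setting quantity demanded equal to quantity supplied, 63 - 6p = 8p - 49, gives p* = 8 and q* = 15.
The floor of 9 is above the equilibrium price 8, so it binds.
At p = 9: qd = 63 - 6·9 = 9 and qs = 8·9 - 49 = 23.
Surplus = qs - qd = 23 - 9 = 14.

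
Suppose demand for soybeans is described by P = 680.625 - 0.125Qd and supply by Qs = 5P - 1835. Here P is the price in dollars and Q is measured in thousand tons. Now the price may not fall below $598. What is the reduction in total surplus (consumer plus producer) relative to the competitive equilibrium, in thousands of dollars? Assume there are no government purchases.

15017.6

Rearranging demand gives Qd = 5445 - 8P. Without the control the market clears where 5445 - 8P = 5P - 1835, i.e. P* = 560 and Q* = 965.
Since 598 > 560, the floor is binding.
At P = 598: Qd = 5445 - 8·598 = 661 and Qs = 5·598 - 1835 = 1155.
Quantity traded falls to 661. At Q = 661 the demand price is (5445 - 661)/8 = 598 and the supply price is (1835 + 661)/5 = 499.2.
Deadweight loss = ½ · (598 - 499.2) · (965 - 661) = ½ · 98.8 · 304 = 15017.6.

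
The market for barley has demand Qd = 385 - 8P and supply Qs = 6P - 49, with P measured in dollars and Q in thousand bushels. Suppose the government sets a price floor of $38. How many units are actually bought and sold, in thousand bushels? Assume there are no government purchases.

Equilibrium: 385 - 8P = 6P - 49, so 434 = 14P and P* = 31, Q* = 137.
Since 38 > 31, the floor is binding.
At P = 38: Qd = 385 - 8·38 = 81 and Qs = 6·38 - 49 = 179.
The quantity actually transacted is the short side, demand: 81.

81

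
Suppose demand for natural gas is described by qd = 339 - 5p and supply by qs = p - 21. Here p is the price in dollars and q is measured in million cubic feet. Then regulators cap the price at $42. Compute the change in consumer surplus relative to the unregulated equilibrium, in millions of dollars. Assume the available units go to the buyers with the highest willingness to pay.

Without the control the market clears where 339 - 5p = p - 21, i.e. p* = 60 and q* = 39.
The ceiling of 42 is below the equilibrium price 60, so it binds.
At p = 42: qd = 339 - 5·42 = 129 and qs = 42 - 21 = 21.
Consumer surplus without the control is ½ · (67.8 - 60) · 39 = 152.1.
With the ceiling, 21 units are sold at 42 (assume they go to the highest-value buyers). The demand price at q = 21 is 63.6, so CS = ½ · [(67.8 - 42) + (63.6 - 42)] · 21 = 497.7.
Change in consumer surplus = 497.7 - 152.1 = 345.6.

345.6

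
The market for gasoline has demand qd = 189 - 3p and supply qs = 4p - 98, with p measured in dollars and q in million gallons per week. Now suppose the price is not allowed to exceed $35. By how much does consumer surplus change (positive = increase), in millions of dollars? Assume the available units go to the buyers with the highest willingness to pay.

156

Equilibrium: 189 - 3p = 4p - 98, so 287 = 7p and p* = 41, q* = 66.
The ceiling of 35 is below the equilibrium price 41, so it binds.
At p = 35: qd = 189 - 3·35 = 84 and qs = 4·35 - 98 = 42.
Consumer surplus without the control is ½ · (63 - 41) · 66 = 726.
With the ceiling, 42 units are sold at 35 (assume they go to the highest-value buyers). The demand price at q = 42 is 49, so CS = ½ · [(63 - 35) + (49 - 35)] · 42 = 882.
Change in consumer surplus = 882 - 726 = 156.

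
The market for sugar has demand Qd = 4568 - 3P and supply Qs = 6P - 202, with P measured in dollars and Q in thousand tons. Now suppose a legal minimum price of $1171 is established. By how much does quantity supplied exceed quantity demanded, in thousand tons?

In a free market, 4568 - 3P = 6P - 202 gives the equilibrium P* = 530, Q* = 2978.
The floor of 1171 is above the equilibrium price 530, so it binds.
At P = 1171: Qd = 4568 - 3·1171 = 1055 and Qs = 6·1171 - 202 = 6824.
Surplus = Qs - Qd = 6824 - 1055 = 5769.

5769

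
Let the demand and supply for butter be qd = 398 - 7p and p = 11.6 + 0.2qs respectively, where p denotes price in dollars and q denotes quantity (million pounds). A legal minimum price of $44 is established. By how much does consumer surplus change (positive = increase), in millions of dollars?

Rearranging supply gives qs = 5p - 58. Setting quantity demanded equal to quantity supplied, 398 - 7p = 5p - 58, gives p* = 38 and q* = 132.
Because the floor (44) lies above the market-clearing price, it is binding.
At p = 44: qd = 398 - 7·44 = 90 and qs = 5·44 - 58 = 162.
Consumer surplus without the control is ½ · (398/7 - 38) · 132 = 8712/7.
With the floor, consumers buy 90 units at 44, so CS = ½ · (398/7 - 44) · 90 = 4050/7.
Change in consumer surplus = 4050/7 - 8712/7 = -666.

-666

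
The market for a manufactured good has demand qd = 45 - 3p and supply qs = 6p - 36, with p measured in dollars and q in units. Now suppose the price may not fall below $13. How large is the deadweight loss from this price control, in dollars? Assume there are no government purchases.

Setting quantity demanded equal to quantity supplied, 45 - 3p = 6p - 36, gives p* = 9 and q* = 18.
Since 13 > 9, the floor is binding.
At p = 13: qd = 45 - 3·13 = 6 and qs = 6·13 - 36 = 42.
Quantity traded falls to 6. At q = 6 the demand price is (45 - 6)/3 = 13 and the supply price is (36 + 6)/6 = 7.
Deadweight loss = ½ · (13 - 7) · (18 - 6) = ½ · 6 · 12 = 36.

36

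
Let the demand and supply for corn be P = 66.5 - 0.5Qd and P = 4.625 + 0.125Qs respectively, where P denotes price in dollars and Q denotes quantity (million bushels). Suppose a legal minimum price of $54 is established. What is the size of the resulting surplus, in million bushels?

Rearranging demand gives Qd = 133 - 2P; rearranging supply gives Qs = 8P - 37. Equilibrium: 133 - 2P = 8P - 37, so 170 = 10P and P* = 17, Q* = 99.
Because the floor (54) lies above the market-clearing price, it is binding.
At P = 54: Qd = 133 - 2·54 = 25 and Qs = 8·54 - 37 = 395.
Surplus = Qs - Qd = 395 - 25 = 370.

370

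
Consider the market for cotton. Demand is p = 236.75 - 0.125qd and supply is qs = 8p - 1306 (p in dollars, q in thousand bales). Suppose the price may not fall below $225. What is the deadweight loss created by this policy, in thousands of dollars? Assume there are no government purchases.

Rearranging demand gives qd = 1894 - 8p. Without the control the market clears where 1894 - 8p = 8p - 1306, i.e. p* = 200 and q* = 294.
Because the floor (225) lies above the market-clearing price, it is binding.
At p = 225: qd = 1894 - 8·225 = 94 and qs = 8·225 - 1306 = 494.
Quantity traded falls to 94. At q = 94 the demand price is (1894 - 94)/8 = 225 and the supply price is (1306 + 94)/8 = 175.
Deadweight loss = ½ · (225 - 175) · (294 - 94) = ½ · 50 · 200 = 5000.

5000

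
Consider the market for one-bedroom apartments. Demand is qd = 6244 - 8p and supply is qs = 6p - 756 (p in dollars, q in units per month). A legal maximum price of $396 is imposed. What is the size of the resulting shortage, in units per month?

Setting quantity demanded equal to quantity supplied, 6244 - 8p = 6p - 756, gives p* = 500 and q* = 2244.
Since 396 < 500, the ceiling is binding.
At p = 396: qd = 6244 - 8·396 = 3076 and qs = 6·396 - 756 = 1620.
Shortage = qd - qs = 3076 - 1620 = 1456.

1456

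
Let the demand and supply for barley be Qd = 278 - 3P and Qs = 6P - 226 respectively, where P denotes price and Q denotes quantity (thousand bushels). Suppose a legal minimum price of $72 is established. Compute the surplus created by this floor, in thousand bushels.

144

Without the control the market clears where 278 - 3P = 6P - 226, i.e. P* = 56 and Q* = 110.
Since 72 > 56, the floor is binding.
At P = 72: Qd = 278 - 3·72 = 62 and Qs = 6·72 - 226 = 206.
Surplus = Qs - Qd = 206 - 62 = 144.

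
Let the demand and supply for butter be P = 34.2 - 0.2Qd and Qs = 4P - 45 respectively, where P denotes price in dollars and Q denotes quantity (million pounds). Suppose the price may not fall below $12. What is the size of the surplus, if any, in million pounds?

0

Rearranging demand gives Qd = 171 - 5P. Without the control the market clears where 171 - 5P = 4P - 45, i.e. P* = 24 and Q* = 51.
Since 12 is below P* = 24, the floor does not bind and the free-market outcome prevails.
Since the control does not bind, there is no surplus.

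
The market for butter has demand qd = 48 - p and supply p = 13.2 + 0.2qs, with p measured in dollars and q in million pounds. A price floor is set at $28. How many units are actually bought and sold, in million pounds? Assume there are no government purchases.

20

Rearranging supply gives qs = 5p - 66. Setting quantity demanded equal to quantity supplied, 48 - p = 5p - 66, gives p* = 19 and q* = 29.
Since 28 > 19, the floor is binding.
At p = 28: qd = 48 - 28 = 20 and qs = 5·28 - 66 = 74.
The quantity actually transacted is the short side, demand: 20.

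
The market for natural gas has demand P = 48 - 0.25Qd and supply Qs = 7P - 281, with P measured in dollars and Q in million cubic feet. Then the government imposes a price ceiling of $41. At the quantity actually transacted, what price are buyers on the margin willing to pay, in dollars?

46.5

Rearranging demand gives Qd = 192 - 4P. In a free market, 192 - 4P = 7P - 281 gives the equilibrium P* = 43, Q* = 20.
The ceiling of 41 is below the equilibrium price 43, so it binds.
At P = 41: Qd = 192 - 4·41 = 28 and Qs = 7·41 - 281 = 6.
Only 6 units reach the market. On the demand curve, the marginal buyer's willingness to pay at Q = 6 is (192 - 6)/4 = 46.5.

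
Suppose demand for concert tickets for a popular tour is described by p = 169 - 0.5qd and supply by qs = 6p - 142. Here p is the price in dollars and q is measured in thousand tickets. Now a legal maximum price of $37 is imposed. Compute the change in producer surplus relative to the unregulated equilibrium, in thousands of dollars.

-3427

Rearranging demand gives qd = 338 - 2p. In a free market, 338 - 2p = 6p - 142 gives the equilibrium p* = 60, q* = 218.
Because the ceiling (37) lies below the market-clearing price, it is binding.
At p = 37: qd = 338 - 2·37 = 264 and qs = 6·37 - 142 = 80.
Producer surplus without the control is ½ · (60 - 71/3) · 218 = 11881/3.
With the ceiling, producers sell 80 units at 37, so PS = ½ · (37 - 71/3) · 80 = 1600/3.
Change in producer surplus = 1600/3 - 11881/3 = -3427.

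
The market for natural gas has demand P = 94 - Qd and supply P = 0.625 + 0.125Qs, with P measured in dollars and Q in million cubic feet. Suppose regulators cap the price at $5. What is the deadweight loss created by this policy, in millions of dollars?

1296

Rearranging demand gives Qd = 94 - P; rearranging supply gives Qs = 8P - 5. Without the control the market clears where 94 - P = 8P - 5, i.e. P* = 11 and Q* = 83.
Because the ceiling (5) lies below the market-clearing price, it is binding.
At P = 5: Qd = 94 - 5 = 89 and Qs = 8·5 - 5 = 35.
Quantity traded falls to 35. At Q = 35 the demand price is 94 - 35 = 59 and the supply price is (5 + 35)/8 = 5.
Deadweight loss = ½ · (59 - 5) · (83 - 35) = ½ · 54 · 48 = 1296.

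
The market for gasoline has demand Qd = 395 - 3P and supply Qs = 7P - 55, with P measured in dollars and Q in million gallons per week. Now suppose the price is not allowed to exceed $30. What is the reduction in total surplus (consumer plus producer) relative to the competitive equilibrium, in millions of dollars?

In a free market, 395 - 3P = 7P - 55 gives the equilibrium P* = 45, Q* = 260.
The ceiling of 30 is below the equilibrium price 45, so it binds.
At P = 30: Qd = 395 - 3·30 = 305 and Qs = 7·30 - 55 = 155.
Quantity traded falls to 155. At Q = 155 the demand price is (395 - 155)/3 = 80 and the supply price is (55 + 155)/7 = 30.
Deadweight loss = ½ · (80 - 30) · (260 - 155) = ½ · 50 · 105 = 2625.

2625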